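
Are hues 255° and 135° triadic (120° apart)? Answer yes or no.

yes

Angular distance: |255 − 135| = 120 = 120°.
Triadic (120° apart) requires 120°.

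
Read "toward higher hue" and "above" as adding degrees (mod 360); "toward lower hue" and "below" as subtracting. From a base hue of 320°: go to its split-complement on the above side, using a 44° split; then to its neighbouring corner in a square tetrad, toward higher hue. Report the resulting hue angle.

274°

+224° (split-comp 44° ↑): 320 + 224 = 544 → 544 − 360 = 184°
+90° (square ↑): 184 + 90 = 274°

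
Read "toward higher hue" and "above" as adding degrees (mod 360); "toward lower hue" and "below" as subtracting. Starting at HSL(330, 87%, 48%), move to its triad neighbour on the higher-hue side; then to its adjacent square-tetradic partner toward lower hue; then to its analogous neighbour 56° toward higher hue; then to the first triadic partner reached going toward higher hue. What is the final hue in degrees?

triadic ↑ +120°: 330 + 120 = 450 → 450 − 360 = 90°
square ↓ −90°: 90 − 90 = 0°
analog 56° ↑ +56°: 0 + 56 = 56°
triadic ↑ +120°: 56 + 120 = 176°

176°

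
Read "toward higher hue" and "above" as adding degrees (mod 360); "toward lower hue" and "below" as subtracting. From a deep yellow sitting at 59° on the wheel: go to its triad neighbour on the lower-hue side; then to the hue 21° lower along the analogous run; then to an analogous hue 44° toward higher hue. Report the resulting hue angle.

322°

−120° (triadic ↓): 59 − 120 = -61 → -61 + 360 = 299°
−21° (analog 21° ↓): 299 − 21 = 278°
+44° (analog 44° ↑): 278 + 44 = 322°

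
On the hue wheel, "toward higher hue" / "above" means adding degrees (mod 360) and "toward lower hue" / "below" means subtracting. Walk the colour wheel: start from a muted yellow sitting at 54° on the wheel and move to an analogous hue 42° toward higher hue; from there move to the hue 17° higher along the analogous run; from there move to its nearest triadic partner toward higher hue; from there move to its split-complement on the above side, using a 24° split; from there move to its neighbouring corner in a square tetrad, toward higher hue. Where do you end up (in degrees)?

54 + 42 = 96°   (analog 42° ↑)
96 + 17 = 113°   (analog 17° ↑)
113 + 120 = 233°   (triadic ↑)
233 + 204 = 437 → 437 − 360 = 77°   (split-comp 24° ↑)
77 + 90 = 167°   (square ↑)

167°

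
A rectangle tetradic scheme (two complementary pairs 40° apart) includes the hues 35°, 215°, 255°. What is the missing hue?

A rectangular tetradic uses two complementary pairs 40° apart: offsets 0°, 40°, 180°, 220°.
Among {35°, 215°, 255°}, 215° and 35° are a 180° pair.
The remaining hue 255° needs its own complement: 255 + 180 = 435 → 435 − 360 = 75°

75°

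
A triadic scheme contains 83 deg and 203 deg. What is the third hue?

A triad spaces three hues 120° apart.
The full set is {83°, 203°, 323°}.

323°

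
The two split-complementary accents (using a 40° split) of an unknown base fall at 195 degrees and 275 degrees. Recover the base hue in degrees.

The accents sit 40° either side of the complement, so the complement is their short-arc midpoint on the wheel.
Short-arc midpoint of 195° and 275°: 235°.
Base is 180° from the complement: 235 − 180 = 55°

55°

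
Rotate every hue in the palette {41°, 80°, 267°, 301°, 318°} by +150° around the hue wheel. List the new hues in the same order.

41 + 150 = 191°
80 + 150 = 230°
267 + 150 = 417 → 417 − 360 = 57°
301 + 150 = 451 → 451 − 360 = 91°
318 + 150 = 468 → 468 − 360 = 108°

191°, 230°, 57°, 91°, 108°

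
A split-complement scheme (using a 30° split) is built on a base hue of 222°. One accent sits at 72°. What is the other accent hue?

Split-complementary hues sit 30° either side of the complement.
Complement of the base 222°: 222 + 180 = 402 → 402 − 360 = 42°
The given accent 72° is 30° one side of 42°; the other accent sits 30° the other side: 42 − 30 = 12°

12°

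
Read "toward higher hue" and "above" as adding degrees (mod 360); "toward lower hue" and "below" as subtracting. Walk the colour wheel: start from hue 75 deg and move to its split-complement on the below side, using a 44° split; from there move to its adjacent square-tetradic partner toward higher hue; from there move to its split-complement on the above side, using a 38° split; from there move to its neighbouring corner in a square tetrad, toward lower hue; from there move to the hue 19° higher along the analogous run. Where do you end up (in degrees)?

88°

75 + 136 = 211°   (split-comp 44° ↓)
211 + 90 = 301°   (square ↑)
301 + 218 = 519 → 519 − 360 = 159°   (split-comp 38° ↑)
159 − 90 = 69°   (square ↓)
69 + 19 = 88°   (analog 19° ↑)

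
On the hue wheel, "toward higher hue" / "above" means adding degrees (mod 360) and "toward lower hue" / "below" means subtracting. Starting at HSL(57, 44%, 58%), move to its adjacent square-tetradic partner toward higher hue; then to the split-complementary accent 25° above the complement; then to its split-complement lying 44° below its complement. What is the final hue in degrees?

128°

square ↑ +90°: 57 + 90 = 147°
split-comp 25° ↑ +205°: 147 + 205 = 352°
split-comp 44° ↓ +136°: 352 + 136 = 488 → 488 − 360 = 128°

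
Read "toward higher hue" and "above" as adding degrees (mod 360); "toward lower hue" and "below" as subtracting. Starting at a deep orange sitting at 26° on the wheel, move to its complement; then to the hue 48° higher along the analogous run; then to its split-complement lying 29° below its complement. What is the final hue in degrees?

45°

26 + 180 = 206°   (complement)
206 + 48 = 254°   (analog 48° ↑)
254 + 151 = 405 → 405 − 360 = 45°   (split-comp 29° ↓)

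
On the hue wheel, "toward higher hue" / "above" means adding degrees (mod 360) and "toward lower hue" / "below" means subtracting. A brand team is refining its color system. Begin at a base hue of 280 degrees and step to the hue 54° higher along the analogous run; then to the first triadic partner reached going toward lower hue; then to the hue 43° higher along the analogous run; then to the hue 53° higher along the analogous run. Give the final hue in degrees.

analog 54° ↑ +54°: 280 + 54 = 334°
triadic ↓ −120°: 334 − 120 = 214°
analog 43° ↑ +43°: 214 + 43 = 257°
analog 53° ↑ +53°: 257 + 53 = 310°

310°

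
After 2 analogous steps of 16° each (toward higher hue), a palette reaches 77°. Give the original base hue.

45°

2 steps of 16° (toward higher hue) give a net shift of +32°.
Start = end − shift: 77 − 32 = 45°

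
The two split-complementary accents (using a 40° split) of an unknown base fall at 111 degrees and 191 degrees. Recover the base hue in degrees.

The accents sit 40° either side of the complement, so the complement is their short-arc midpoint on the wheel.
Short-arc midpoint of 111° and 191°: 151°.
Base is 180° from the complement: 151 − 180 = -29 → -29 + 360 = 331°

331°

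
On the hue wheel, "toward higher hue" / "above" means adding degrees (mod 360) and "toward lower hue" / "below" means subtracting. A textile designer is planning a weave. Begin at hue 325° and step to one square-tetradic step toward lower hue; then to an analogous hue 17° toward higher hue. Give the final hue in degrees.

325 − 90 = 235°   (square ↓)
235 + 17 = 252°   (analog 17° ↑)

252°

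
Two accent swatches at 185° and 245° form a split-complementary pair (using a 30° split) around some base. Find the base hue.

35°

The accents sit 30° either side of the complement, so the complement is their short-arc midpoint on the wheel.
Short-arc midpoint of 185° and 245°: 215°.
Base is 180° from the complement: 215 − 180 = 35°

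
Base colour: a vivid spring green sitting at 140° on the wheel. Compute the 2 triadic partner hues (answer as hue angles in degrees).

140 + 120 = 260°
140 + 240 = 380 → 380 − 360 = 20°

260° and 20°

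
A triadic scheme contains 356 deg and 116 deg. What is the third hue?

A triad spaces three hues 120° apart.
The full set is {116°, 236°, 356°}.

236°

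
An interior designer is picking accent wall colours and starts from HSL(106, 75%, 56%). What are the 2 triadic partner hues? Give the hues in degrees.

A triad places three hues 120° apart.
106 + 120 = 226°
106 + 240 = 346°

226° and 346°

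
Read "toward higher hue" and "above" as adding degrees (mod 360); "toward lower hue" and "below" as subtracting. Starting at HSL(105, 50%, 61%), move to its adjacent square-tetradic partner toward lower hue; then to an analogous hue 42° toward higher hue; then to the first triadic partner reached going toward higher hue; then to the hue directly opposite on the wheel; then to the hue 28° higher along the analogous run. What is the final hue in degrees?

square ↓ −90°: 105 − 90 = 15°
analog 42° ↑ +42°: 15 + 42 = 57°
triadic ↑ +120°: 57 + 120 = 177°
complement +180°: 177 + 180 = 357°
analog 28° ↑ +28°: 357 + 28 = 385 → 385 − 360 = 25°

25°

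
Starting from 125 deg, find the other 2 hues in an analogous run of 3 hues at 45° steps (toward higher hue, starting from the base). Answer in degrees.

170° and 215°

Analogous hues sit every 45° along the wheel.
125 + 45 = 170°
125 + 90 = 215°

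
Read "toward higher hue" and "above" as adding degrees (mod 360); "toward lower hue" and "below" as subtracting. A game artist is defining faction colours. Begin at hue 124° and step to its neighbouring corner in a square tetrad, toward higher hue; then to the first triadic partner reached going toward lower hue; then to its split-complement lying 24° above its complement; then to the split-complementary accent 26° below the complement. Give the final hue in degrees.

+90° (square ↑): 124 + 90 = 214°
−120° (triadic ↓): 214 − 120 = 94°
+204° (split-comp 24° ↑): 94 + 204 = 298°
+154° (split-comp 26° ↓): 298 + 154 = 452 → 452 − 360 = 92°

92°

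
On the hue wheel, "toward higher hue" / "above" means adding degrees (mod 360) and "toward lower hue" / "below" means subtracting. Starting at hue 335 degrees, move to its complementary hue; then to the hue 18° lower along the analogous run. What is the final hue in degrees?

+180° (complement): 335 + 180 = 515 → 515 − 360 = 155°
−18° (analog 18° ↓): 155 − 18 = 137°

137°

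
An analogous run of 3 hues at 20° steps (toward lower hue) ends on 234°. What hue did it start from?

274°

2 steps of 20° (toward lower hue) give a net shift of −40°.
Start = end − shift: 234 + 40 = 274°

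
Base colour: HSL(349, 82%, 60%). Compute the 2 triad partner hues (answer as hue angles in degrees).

109° and 229°

A triad places three hues 120° apart.
349 + 120 = 469 → 469 − 360 = 109°
349 + 240 = 589 → 589 − 360 = 229°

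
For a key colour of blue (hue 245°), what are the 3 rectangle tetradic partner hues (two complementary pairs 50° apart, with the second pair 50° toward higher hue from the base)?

295°, 65° and 115°

A rectangular tetradic uses two complementary pairs 50° apart: offsets 0°, 50°, 180°, 230°.
245 + 50 = 295°
245 + 180 = 425 → 425 − 360 = 65°
245 + 230 = 475 → 475 − 360 = 115°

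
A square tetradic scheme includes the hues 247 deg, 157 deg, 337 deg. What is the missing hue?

67°

A square tetradic scheme places four hues every 90°.
The full set through 157° is {67°, 157°, 247°, 337°}.
Given {157°, 247°, 337°}, the missing hue is 67°.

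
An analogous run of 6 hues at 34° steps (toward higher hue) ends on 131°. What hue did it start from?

321°

5 steps of 34° (toward higher hue) give a net shift of +170°.
Start = end − shift: 131 − 170 = -39 → -39 + 360 = 321°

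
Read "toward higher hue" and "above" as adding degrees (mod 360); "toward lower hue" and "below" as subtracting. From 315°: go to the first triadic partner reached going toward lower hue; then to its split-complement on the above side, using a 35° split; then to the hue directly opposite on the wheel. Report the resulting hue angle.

triadic ↓ −120°: 315 − 120 = 195°
split-comp 35° ↑ +215°: 195 + 215 = 410 → 410 − 360 = 50°
complement +180°: 50 + 180 = 230°

230°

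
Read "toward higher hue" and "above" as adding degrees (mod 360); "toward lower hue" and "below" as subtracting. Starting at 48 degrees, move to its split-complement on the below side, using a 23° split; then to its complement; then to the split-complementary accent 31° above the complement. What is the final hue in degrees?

+157° (split-comp 23° ↓): 48 + 157 = 205°
+180° (complement): 205 + 180 = 385 → 385 − 360 = 25°
+211° (split-comp 31° ↑): 25 + 211 = 236°

236°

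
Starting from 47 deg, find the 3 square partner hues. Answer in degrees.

137°, 227°, and 317°

A square tetradic scheme places four hues every 90°.
47 + 90 = 137°
47 + 180 = 227°
47 + 270 = 317°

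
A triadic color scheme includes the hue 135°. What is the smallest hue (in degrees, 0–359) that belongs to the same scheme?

15°

A triad places three hues 120° apart.
The full set through 135° is {15°, 135°, 255°}.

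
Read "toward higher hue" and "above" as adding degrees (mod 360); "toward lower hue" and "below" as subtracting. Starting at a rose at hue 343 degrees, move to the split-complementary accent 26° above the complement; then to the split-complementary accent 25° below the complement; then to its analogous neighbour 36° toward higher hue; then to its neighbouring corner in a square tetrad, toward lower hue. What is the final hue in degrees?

290°

343 + 206 = 549 → 549 − 360 = 189°   (split-comp 26° ↑)
189 + 155 = 344°   (split-comp 25° ↓)
344 + 36 = 380 → 380 − 360 = 20°   (analog 36° ↑)
20 − 90 = -70 → -70 + 360 = 290°   (square ↓)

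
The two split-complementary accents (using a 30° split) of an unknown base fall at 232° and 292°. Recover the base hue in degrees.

The accents sit 30° either side of the complement, so the complement is their short-arc midpoint on the wheel.
Short-arc midpoint of 232° and 292°: 262°.
Base is 180° from the complement: 262 − 180 = 82°

82°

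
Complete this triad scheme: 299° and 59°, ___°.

179°

A triad places three hues 120° apart.
The full set through 59° is {59°, 179°, 299°}.
Given {59°, 299°}, the missing hue is 179°.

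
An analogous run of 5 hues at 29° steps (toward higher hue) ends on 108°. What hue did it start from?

352°

4 steps of 29° (toward higher hue) give a net shift of +116°.
Start = end − shift: 108 − 116 = -8 → -8 + 360 = 352°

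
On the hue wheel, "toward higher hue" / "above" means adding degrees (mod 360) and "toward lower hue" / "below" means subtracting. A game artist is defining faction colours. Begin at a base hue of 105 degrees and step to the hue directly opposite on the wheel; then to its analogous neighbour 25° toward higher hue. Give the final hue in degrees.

310°

+180° (complement): 105 + 180 = 285°
+25° (analog 25° ↑): 285 + 25 = 310°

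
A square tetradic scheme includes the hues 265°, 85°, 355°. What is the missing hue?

175°

A square tetradic scheme places four hues every 90°.
The full set through 85° is {85°, 175°, 265°, 355°}.
Given {85°, 265°, 355°}, the missing hue is 175°.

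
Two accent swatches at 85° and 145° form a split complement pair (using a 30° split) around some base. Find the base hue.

The accents sit 30° either side of the complement, so the complement is their short-arc midpoint on the wheel.
Short-arc midpoint of 85° and 145°: 115°.
Base is 180° from the complement: 115 − 180 = -65 → -65 + 360 = 295°

295°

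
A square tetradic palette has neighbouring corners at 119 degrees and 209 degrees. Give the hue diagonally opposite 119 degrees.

A square tetradic scheme places four hues 90° apart; opposite corners are 180° apart.
119 + 180 = 299°

299°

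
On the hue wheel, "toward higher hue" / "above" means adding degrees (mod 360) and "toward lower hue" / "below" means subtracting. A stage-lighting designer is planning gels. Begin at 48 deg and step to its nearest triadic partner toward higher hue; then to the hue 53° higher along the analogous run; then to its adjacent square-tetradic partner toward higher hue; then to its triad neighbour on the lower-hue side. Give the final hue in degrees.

191°

48 + 120 = 168°   (triadic ↑)
168 + 53 = 221°   (analog 53° ↑)
221 + 90 = 311°   (square ↑)
311 − 120 = 191°   (triadic ↓)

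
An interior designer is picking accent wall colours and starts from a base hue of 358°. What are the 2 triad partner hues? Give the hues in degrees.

A triad places three hues 120° apart.
358 + 120 = 478 → 478 − 360 = 118°
358 + 240 = 598 → 598 − 360 = 238°

118° and 238°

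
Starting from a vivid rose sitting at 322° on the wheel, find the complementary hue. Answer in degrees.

142°

322 + 180 = 502 → 502 − 360 = 142°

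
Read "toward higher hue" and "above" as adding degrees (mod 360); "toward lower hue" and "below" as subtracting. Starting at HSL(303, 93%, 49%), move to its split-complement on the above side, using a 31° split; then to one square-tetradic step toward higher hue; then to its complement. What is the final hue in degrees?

+211° (split-comp 31° ↑): 303 + 211 = 514 → 514 − 360 = 154°
+90° (square ↑): 154 + 90 = 244°
+180° (complement): 244 + 180 = 424 → 424 − 360 = 64°

64°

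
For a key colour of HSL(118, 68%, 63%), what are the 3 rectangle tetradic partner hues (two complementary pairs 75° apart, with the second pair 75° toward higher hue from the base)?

193°, 298° and 13°

118 + 75 = 193°
118 + 180 = 298°
118 + 255 = 373 → 373 − 360 = 13°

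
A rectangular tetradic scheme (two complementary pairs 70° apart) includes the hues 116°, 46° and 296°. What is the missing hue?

A rectangular tetradic uses two complementary pairs 70° apart: offsets 0°, 70°, 180°, 250°.
Among {46°, 116°, 296°}, 296° and 116° are a 180° pair.
The remaining hue 46° needs its own complement: 46 + 180 = 226°

226°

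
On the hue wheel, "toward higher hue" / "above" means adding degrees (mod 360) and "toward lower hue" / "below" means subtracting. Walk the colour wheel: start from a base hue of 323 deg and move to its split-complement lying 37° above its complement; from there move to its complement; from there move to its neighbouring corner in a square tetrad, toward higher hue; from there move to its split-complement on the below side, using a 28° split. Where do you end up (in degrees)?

242°

split-comp 37° ↑ +217°: 323 + 217 = 540 → 540 − 360 = 180°
complement +180°: 180 + 180 = 360 → 360 − 360 = 0°
square ↑ +90°: 0 + 90 = 90°
split-comp 28° ↓ +152°: 90 + 152 = 242°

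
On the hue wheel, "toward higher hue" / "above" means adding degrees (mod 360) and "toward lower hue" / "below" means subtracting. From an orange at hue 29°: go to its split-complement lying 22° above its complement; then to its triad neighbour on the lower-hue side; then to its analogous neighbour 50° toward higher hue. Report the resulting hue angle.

161°

29 + 202 = 231°   (split-comp 22° ↑)
231 − 120 = 111°   (triadic ↓)
111 + 50 = 161°   (analog 50° ↑)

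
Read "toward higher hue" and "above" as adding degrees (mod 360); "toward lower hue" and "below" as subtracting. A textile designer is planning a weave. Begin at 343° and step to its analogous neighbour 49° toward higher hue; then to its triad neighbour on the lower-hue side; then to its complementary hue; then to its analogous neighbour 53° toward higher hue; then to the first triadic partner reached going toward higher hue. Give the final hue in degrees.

265°

343 + 49 = 392 → 392 − 360 = 32°   (analog 49° ↑)
32 − 120 = -88 → -88 + 360 = 272°   (triadic ↓)
272 + 180 = 452 → 452 − 360 = 92°   (complement)
92 + 53 = 145°   (analog 53° ↑)
145 + 120 = 265°   (triadic ↑)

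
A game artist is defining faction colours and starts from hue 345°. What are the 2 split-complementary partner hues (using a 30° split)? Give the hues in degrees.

Split-complementary hues sit 30° either side of the complement.
Complement of 345°: 345 + 180 = 525 → 525 − 360 = 165°
165 − 30 = 135°
165 + 30 = 195°

135° and 195°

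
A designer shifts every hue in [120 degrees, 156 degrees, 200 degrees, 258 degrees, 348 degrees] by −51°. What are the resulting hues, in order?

120 − 51 = 69°
156 − 51 = 105°
200 − 51 = 149°
258 − 51 = 207°
348 − 51 = 297°

69°, 105°, 149°, 207°, 297°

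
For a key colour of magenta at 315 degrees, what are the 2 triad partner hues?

315 + 120 = 435 → 435 − 360 = 75°
315 + 240 = 555 → 555 − 360 = 195°

75° and 195°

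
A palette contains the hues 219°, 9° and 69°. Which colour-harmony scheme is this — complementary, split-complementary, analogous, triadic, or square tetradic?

Sort the hues: 9°, 69°, 219°.
Successive gaps around the wheel: 60°, 150°, 150°.
Two 150° gaps and one 60° gap — a base hue opposite a pair of accents 30° either side of its complement — is the split-complementary pattern.

split-complementary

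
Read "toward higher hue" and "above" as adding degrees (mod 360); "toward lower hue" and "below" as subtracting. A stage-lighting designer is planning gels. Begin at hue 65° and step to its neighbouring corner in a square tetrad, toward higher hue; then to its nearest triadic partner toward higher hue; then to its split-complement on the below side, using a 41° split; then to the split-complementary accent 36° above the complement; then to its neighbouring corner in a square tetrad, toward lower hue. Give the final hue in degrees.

180°

65 + 90 = 155°   (square ↑)
155 + 120 = 275°   (triadic ↑)
275 + 139 = 414 → 414 − 360 = 54°   (split-comp 41° ↓)
54 + 216 = 270°   (split-comp 36° ↑)
270 − 90 = 180°   (square ↓)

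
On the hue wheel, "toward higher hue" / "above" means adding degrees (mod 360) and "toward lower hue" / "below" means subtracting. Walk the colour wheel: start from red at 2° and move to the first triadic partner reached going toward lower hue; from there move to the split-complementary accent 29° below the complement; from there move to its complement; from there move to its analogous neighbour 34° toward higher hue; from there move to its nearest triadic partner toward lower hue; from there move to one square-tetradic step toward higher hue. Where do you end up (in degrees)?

217°

−120° (triadic ↓): 2 − 120 = -118 → -118 + 360 = 242°
+151° (split-comp 29° ↓): 242 + 151 = 393 → 393 − 360 = 33°
+180° (complement): 33 + 180 = 213°
+34° (analog 34° ↑): 213 + 34 = 247°
−120° (triadic ↓): 247 − 120 = 127°
+90° (square ↑): 127 + 90 = 217°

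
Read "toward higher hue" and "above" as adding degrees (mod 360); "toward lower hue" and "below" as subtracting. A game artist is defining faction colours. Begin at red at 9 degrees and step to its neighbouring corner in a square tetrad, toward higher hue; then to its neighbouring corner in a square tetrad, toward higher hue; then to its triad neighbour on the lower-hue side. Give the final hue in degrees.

69°

9 + 90 = 99°   (square ↑)
99 + 90 = 189°   (square ↑)
189 − 120 = 69°   (triadic ↓)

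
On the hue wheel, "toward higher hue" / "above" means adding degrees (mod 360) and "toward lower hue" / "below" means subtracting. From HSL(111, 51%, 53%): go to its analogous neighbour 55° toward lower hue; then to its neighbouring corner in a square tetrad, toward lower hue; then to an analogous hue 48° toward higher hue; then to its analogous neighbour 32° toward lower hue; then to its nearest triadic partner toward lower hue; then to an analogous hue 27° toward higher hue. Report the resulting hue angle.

analog 55° ↓ −55°: 111 − 55 = 56°
square ↓ −90°: 56 − 90 = -34 → -34 + 360 = 326°
analog 48° ↑ +48°: 326 + 48 = 374 → 374 − 360 = 14°
analog 32° ↓ −32°: 14 − 32 = -18 → -18 + 360 = 342°
triadic ↓ −120°: 342 − 120 = 222°
analog 27° ↑ +27°: 222 + 27 = 249°

249°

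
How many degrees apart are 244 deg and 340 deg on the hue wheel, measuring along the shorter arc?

96°

|244 − 340| = 96.
96 ≤ 180, so the shorter arc is 96°.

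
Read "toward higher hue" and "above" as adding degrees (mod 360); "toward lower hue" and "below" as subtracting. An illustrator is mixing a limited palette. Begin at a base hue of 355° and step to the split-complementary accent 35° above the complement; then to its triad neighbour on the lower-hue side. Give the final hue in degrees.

split-comp 35° ↑ +215°: 355 + 215 = 570 → 570 − 360 = 210°
triadic ↓ −120°: 210 − 120 = 90°

90°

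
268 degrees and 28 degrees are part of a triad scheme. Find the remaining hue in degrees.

A triad places three hues 120° apart.
The full set through 28° is {28°, 148°, 268°}.
Given {28°, 268°}, the missing hue is 148°.

148°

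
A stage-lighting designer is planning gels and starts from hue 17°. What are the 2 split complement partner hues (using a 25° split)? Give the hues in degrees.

Split-complementary hues sit 25° either side of the complement.
Complement of 17°: 17 + 180 = 197°
197 − 25 = 172°
197 + 25 = 222°

172° and 222°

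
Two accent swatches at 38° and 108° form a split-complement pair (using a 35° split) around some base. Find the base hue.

The accents sit 35° either side of the complement, so the complement is their short-arc midpoint on the wheel.
Short-arc midpoint of 38° and 108°: 73°.
Base is 180° from the complement: 73 − 180 = -107 → -107 + 360 = 253°

253°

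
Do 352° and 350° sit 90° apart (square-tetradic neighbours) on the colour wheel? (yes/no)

no

Angular distance: |352 − 350| = 2 = 2°.
90° apart (square-tetradic neighbours) requires 90°.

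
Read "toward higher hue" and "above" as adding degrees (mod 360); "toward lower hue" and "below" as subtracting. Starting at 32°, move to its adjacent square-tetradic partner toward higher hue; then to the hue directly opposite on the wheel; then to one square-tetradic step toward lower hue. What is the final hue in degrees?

212°

+90° (square ↑): 32 + 90 = 122°
+180° (complement): 122 + 180 = 302°
−90° (square ↓): 302 − 90 = 212°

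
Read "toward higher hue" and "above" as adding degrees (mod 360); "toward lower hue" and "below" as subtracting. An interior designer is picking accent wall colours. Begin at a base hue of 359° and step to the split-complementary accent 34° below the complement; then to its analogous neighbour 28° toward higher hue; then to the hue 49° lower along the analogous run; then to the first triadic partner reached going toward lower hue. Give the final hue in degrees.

4°

359 + 146 = 505 → 505 − 360 = 145°   (split-comp 34° ↓)
145 + 28 = 173°   (analog 28° ↑)
173 − 49 = 124°   (analog 49° ↓)
124 − 120 = 4°   (triadic ↓)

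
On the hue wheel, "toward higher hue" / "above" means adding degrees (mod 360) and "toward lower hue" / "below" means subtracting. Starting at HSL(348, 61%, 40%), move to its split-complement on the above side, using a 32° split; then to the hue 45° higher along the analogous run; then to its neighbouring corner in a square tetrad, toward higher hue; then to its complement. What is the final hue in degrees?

split-comp 32° ↑ +212°: 348 + 212 = 560 → 560 − 360 = 200°
analog 45° ↑ +45°: 200 + 45 = 245°
square ↑ +90°: 245 + 90 = 335°
complement +180°: 335 + 180 = 515 → 515 − 360 = 155°

155°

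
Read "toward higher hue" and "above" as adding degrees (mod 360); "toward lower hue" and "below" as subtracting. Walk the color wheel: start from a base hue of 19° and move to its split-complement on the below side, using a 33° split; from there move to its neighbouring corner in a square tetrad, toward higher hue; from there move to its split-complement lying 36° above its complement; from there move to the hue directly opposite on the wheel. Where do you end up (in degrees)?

292°

split-comp 33° ↓ +147°: 19 + 147 = 166°
square ↑ +90°: 166 + 90 = 256°
split-comp 36° ↑ +216°: 256 + 216 = 472 → 472 − 360 = 112°
complement +180°: 112 + 180 = 292°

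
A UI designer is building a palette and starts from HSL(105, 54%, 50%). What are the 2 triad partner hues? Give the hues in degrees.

225° and 345°

A triad places three hues 120° apart.
105 + 120 = 225°
105 + 240 = 345°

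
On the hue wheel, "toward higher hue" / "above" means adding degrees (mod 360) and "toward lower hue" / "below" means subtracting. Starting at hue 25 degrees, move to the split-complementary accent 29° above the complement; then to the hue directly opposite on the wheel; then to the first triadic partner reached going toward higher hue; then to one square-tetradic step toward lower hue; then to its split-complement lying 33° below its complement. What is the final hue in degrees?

25 + 209 = 234°   (split-comp 29° ↑)
234 + 180 = 414 → 414 − 360 = 54°   (complement)
54 + 120 = 174°   (triadic ↑)
174 − 90 = 84°   (square ↓)
84 + 147 = 231°   (split-comp 33° ↓)

231°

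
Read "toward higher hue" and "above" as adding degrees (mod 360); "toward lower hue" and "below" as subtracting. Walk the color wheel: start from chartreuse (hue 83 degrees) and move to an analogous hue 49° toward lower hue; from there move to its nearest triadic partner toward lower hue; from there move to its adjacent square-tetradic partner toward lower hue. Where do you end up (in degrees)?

−49° (analog 49° ↓): 83 − 49 = 34°
−120° (triadic ↓): 34 − 120 = -86 → -86 + 360 = 274°
−90° (square ↓): 274 − 90 = 184°

184°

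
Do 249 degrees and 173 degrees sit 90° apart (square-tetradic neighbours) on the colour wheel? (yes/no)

Angular distance: |249 − 173| = 76 = 76°.
90° apart (square-tetradic neighbours) requires 90°.

no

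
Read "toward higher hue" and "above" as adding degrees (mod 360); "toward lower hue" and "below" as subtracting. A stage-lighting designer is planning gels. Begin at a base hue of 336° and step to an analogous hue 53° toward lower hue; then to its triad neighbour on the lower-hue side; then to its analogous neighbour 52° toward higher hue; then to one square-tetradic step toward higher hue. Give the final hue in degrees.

305°

336 − 53 = 283°   (analog 53° ↓)
283 − 120 = 163°   (triadic ↓)
163 + 52 = 215°   (analog 52° ↑)
215 + 90 = 305°   (square ↑)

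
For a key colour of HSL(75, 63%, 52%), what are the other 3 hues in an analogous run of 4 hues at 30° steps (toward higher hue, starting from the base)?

Analogous hues sit every 30° along the wheel.
75 + 30 = 105°
75 + 60 = 135°
75 + 90 = 165°

105°, 135°, 165°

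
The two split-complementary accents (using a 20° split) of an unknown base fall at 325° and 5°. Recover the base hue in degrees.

165°

The accents sit 20° either side of the complement, so the complement is their short-arc midpoint on the wheel.
Short-arc midpoint of 325° and 5°: 345°.
Base is 180° from the complement: 345 − 180 = 165°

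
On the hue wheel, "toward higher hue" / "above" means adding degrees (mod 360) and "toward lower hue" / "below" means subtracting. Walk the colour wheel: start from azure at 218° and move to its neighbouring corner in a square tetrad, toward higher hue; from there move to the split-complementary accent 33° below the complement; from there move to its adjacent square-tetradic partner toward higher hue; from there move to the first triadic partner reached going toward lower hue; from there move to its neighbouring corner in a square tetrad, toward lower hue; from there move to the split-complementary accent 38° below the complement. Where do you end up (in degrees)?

117°

+90° (square ↑): 218 + 90 = 308°
+147° (split-comp 33° ↓): 308 + 147 = 455 → 455 − 360 = 95°
+90° (square ↑): 95 + 90 = 185°
−120° (triadic ↓): 185 − 120 = 65°
−90° (square ↓): 65 − 90 = -25 → -25 + 360 = 335°
+142° (split-comp 38° ↓): 335 + 142 = 477 → 477 − 360 = 117°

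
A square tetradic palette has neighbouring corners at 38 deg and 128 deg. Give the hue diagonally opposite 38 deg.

A square tetradic scheme places four hues 90° apart; opposite corners are 180° apart.
38 + 180 = 218°

218°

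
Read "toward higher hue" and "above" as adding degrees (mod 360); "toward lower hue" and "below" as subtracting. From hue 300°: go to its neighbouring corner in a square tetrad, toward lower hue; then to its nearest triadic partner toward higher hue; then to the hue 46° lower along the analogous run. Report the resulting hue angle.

square ↓ −90°: 300 − 90 = 210°
triadic ↑ +120°: 210 + 120 = 330°
analog 46° ↓ −46°: 330 − 46 = 284°

284°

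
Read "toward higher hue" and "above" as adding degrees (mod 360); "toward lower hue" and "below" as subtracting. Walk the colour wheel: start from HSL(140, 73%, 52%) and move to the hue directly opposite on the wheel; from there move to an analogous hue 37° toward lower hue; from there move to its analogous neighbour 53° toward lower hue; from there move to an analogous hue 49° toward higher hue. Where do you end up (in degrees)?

complement +180°: 140 + 180 = 320°
analog 37° ↓ −37°: 320 − 37 = 283°
analog 53° ↓ −53°: 283 − 53 = 230°
analog 49° ↑ +49°: 230 + 49 = 279°

279°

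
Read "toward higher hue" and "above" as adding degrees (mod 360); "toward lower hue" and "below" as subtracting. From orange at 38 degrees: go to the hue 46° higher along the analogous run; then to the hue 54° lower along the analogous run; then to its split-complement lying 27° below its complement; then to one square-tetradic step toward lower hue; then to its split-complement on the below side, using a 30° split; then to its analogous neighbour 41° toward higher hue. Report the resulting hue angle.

analog 46° ↑ +46°: 38 + 46 = 84°
analog 54° ↓ −54°: 84 − 54 = 30°
split-comp 27° ↓ +153°: 30 + 153 = 183°
square ↓ −90°: 183 − 90 = 93°
split-comp 30° ↓ +150°: 93 + 150 = 243°
analog 41° ↑ +41°: 243 + 41 = 284°

284°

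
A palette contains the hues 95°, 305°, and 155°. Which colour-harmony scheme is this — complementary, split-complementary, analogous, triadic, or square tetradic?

split-complementary

Sort the hues: 95°, 155°, 305°.
Successive gaps around the wheel: 60°, 150°, 150°.
Two 150° gaps and one 60° gap — a base hue opposite a pair of accents 30° either side of its complement — is the split-complementary pattern.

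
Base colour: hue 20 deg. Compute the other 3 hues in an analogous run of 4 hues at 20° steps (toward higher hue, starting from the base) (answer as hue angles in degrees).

Analogous hues sit every 20° along the wheel.
20 + 20 = 40°
20 + 40 = 60°
20 + 60 = 80°

40°, 60°, and 80°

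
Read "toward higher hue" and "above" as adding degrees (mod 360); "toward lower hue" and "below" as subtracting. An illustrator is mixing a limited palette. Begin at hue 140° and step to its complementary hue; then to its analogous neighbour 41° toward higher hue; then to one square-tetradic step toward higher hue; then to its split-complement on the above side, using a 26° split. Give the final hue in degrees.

297°

140 + 180 = 320°   (complement)
320 + 41 = 361 → 361 − 360 = 1°   (analog 41° ↑)
1 + 90 = 91°   (square ↑)
91 + 206 = 297°   (split-comp 26° ↑)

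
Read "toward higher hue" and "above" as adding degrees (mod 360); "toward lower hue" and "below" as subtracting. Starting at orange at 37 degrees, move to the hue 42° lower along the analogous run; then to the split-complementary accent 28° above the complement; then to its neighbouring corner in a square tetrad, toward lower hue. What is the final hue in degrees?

37 − 42 = -5 → -5 + 360 = 355°   (analog 42° ↓)
355 + 208 = 563 → 563 − 360 = 203°   (split-comp 28° ↑)
203 − 90 = 113°   (square ↓)

113°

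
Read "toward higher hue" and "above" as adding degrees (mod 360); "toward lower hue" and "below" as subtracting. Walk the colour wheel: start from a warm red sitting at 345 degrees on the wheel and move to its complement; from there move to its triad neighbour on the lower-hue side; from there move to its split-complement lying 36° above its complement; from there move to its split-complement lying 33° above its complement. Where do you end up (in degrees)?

114°

345 + 180 = 525 → 525 − 360 = 165°   (complement)
165 − 120 = 45°   (triadic ↓)
45 + 216 = 261°   (split-comp 36° ↑)
261 + 213 = 474 → 474 − 360 = 114°   (split-comp 33° ↑)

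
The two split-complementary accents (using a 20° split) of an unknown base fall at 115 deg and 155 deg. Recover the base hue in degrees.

315°

The accents sit 20° either side of the complement, so the complement is their short-arc midpoint on the wheel.
Short-arc midpoint of 115° and 155°: 135°.
Base is 180° from the complement: 135 − 180 = -45 → -45 + 360 = 315°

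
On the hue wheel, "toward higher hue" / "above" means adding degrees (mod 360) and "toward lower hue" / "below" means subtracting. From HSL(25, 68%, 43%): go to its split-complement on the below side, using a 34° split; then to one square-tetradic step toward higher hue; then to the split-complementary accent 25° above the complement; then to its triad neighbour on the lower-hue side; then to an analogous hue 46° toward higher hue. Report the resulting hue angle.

32°

+146° (split-comp 34° ↓): 25 + 146 = 171°
+90° (square ↑): 171 + 90 = 261°
+205° (split-comp 25° ↑): 261 + 205 = 466 → 466 − 360 = 106°
−120° (triadic ↓): 106 − 120 = -14 → -14 + 360 = 346°
+46° (analog 46° ↑): 346 + 46 = 392 → 392 − 360 = 32°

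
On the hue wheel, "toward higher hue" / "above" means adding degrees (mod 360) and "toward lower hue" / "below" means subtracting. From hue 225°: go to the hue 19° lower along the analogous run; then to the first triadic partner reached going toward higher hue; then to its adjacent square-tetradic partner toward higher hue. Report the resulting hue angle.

56°

225 − 19 = 206°   (analog 19° ↓)
206 + 120 = 326°   (triadic ↑)
326 + 90 = 416 → 416 − 360 = 56°   (square ↑)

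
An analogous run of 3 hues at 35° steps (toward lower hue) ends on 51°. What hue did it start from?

2 steps of 35° (toward lower hue) give a net shift of −70°.
Start = end − shift: 51 + 70 = 121°

121°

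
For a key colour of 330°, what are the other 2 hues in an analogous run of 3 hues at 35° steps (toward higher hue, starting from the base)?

5° and 40°

330 + 35 = 365 → 365 − 360 = 5°
330 + 70 = 400 → 400 − 360 = 40°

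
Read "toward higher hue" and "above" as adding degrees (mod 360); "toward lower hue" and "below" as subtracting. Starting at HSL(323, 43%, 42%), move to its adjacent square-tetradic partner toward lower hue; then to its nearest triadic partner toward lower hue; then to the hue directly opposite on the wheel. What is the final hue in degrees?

293°

323 − 90 = 233°   (square ↓)
233 − 120 = 113°   (triadic ↓)
113 + 180 = 293°   (complement)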